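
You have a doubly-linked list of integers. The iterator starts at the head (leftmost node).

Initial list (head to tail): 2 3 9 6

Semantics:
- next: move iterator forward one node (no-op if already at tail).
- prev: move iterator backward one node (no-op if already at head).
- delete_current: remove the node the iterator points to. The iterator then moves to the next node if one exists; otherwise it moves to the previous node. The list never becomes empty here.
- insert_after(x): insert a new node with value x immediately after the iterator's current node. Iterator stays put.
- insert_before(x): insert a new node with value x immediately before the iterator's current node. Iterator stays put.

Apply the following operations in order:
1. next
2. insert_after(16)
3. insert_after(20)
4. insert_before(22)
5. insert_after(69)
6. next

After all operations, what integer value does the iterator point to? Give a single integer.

After 1 (next): list=[2, 3, 9, 6] cursor@3
After 2 (insert_after(16)): list=[2, 3, 16, 9, 6] cursor@3
After 3 (insert_after(20)): list=[2, 3, 20, 16, 9, 6] cursor@3
After 4 (insert_before(22)): list=[2, 22, 3, 20, 16, 9, 6] cursor@3
After 5 (insert_after(69)): list=[2, 22, 3, 69, 20, 16, 9, 6] cursor@3
After 6 (next): list=[2, 22, 3, 69, 20, 16, 9, 6] cursor@69

Answer: 69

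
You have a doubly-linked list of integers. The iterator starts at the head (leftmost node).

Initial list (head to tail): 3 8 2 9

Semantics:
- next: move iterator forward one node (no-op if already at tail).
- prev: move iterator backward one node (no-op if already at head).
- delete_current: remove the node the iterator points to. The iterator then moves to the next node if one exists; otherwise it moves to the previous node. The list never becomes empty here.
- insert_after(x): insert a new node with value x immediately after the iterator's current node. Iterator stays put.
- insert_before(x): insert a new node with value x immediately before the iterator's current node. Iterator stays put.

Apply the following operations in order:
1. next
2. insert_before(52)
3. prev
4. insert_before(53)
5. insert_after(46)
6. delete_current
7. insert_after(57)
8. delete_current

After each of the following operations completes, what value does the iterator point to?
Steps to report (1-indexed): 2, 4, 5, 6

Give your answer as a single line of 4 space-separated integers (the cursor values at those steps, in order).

Answer: 8 52 52 46

Derivation:
After 1 (next): list=[3, 8, 2, 9] cursor@8
After 2 (insert_before(52)): list=[3, 52, 8, 2, 9] cursor@8
After 3 (prev): list=[3, 52, 8, 2, 9] cursor@52
After 4 (insert_before(53)): list=[3, 53, 52, 8, 2, 9] cursor@52
After 5 (insert_after(46)): list=[3, 53, 52, 46, 8, 2, 9] cursor@52
After 6 (delete_current): list=[3, 53, 46, 8, 2, 9] cursor@46
After 7 (insert_after(57)): list=[3, 53, 46, 57, 8, 2, 9] cursor@46
After 8 (delete_current): list=[3, 53, 57, 8, 2, 9] cursor@57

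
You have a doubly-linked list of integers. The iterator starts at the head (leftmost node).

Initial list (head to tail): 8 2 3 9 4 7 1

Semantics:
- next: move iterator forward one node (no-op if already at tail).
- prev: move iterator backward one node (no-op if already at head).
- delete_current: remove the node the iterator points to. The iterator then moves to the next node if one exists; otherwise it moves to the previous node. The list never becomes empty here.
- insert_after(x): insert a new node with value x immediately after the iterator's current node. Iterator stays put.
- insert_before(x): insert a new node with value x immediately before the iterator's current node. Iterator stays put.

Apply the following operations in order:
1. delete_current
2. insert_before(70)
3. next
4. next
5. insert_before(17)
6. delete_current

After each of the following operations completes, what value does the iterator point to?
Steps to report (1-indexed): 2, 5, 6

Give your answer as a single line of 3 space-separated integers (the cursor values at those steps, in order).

Answer: 2 9 4

Derivation:
After 1 (delete_current): list=[2, 3, 9, 4, 7, 1] cursor@2
After 2 (insert_before(70)): list=[70, 2, 3, 9, 4, 7, 1] cursor@2
After 3 (next): list=[70, 2, 3, 9, 4, 7, 1] cursor@3
After 4 (next): list=[70, 2, 3, 9, 4, 7, 1] cursor@9
After 5 (insert_before(17)): list=[70, 2, 3, 17, 9, 4, 7, 1] cursor@9
After 6 (delete_current): list=[70, 2, 3, 17, 4, 7, 1] cursor@4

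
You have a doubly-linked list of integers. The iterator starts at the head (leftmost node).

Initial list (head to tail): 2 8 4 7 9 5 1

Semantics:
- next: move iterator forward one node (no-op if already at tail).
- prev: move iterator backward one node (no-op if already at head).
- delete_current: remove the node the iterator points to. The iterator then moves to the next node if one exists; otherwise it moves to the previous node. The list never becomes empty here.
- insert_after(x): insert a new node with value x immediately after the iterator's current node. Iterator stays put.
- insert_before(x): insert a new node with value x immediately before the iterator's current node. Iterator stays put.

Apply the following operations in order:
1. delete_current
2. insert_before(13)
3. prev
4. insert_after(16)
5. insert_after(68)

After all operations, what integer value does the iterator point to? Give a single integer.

After 1 (delete_current): list=[8, 4, 7, 9, 5, 1] cursor@8
After 2 (insert_before(13)): list=[13, 8, 4, 7, 9, 5, 1] cursor@8
After 3 (prev): list=[13, 8, 4, 7, 9, 5, 1] cursor@13
After 4 (insert_after(16)): list=[13, 16, 8, 4, 7, 9, 5, 1] cursor@13
After 5 (insert_after(68)): list=[13, 68, 16, 8, 4, 7, 9, 5, 1] cursor@13

Answer: 13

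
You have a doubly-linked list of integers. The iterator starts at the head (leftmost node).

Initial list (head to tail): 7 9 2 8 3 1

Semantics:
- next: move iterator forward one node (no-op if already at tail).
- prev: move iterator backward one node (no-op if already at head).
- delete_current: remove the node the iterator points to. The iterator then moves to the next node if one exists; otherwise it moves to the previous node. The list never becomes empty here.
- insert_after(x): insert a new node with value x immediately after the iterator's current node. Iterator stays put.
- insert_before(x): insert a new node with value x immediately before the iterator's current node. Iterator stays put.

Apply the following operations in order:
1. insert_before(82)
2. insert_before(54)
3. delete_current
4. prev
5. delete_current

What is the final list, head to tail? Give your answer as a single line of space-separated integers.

Answer: 82 9 2 8 3 1

Derivation:
After 1 (insert_before(82)): list=[82, 7, 9, 2, 8, 3, 1] cursor@7
After 2 (insert_before(54)): list=[82, 54, 7, 9, 2, 8, 3, 1] cursor@7
After 3 (delete_current): list=[82, 54, 9, 2, 8, 3, 1] cursor@9
After 4 (prev): list=[82, 54, 9, 2, 8, 3, 1] cursor@54
After 5 (delete_current): list=[82, 9, 2, 8, 3, 1] cursor@9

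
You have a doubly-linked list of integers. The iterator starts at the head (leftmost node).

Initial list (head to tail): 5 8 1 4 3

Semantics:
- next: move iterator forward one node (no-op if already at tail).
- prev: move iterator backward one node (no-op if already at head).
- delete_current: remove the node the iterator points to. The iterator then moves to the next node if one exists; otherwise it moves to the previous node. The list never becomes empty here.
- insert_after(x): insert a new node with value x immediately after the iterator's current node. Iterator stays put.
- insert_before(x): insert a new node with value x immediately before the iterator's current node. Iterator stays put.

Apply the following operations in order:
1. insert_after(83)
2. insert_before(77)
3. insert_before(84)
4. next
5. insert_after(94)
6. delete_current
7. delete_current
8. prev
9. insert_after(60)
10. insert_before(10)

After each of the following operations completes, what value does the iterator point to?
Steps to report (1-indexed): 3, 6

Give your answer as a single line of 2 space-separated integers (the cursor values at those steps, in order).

Answer: 5 94

Derivation:
After 1 (insert_after(83)): list=[5, 83, 8, 1, 4, 3] cursor@5
After 2 (insert_before(77)): list=[77, 5, 83, 8, 1, 4, 3] cursor@5
After 3 (insert_before(84)): list=[77, 84, 5, 83, 8, 1, 4, 3] cursor@5
After 4 (next): list=[77, 84, 5, 83, 8, 1, 4, 3] cursor@83
After 5 (insert_after(94)): list=[77, 84, 5, 83, 94, 8, 1, 4, 3] cursor@83
After 6 (delete_current): list=[77, 84, 5, 94, 8, 1, 4, 3] cursor@94
After 7 (delete_current): list=[77, 84, 5, 8, 1, 4, 3] cursor@8
After 8 (prev): list=[77, 84, 5, 8, 1, 4, 3] cursor@5
After 9 (insert_after(60)): list=[77, 84, 5, 60, 8, 1, 4, 3] cursor@5
After 10 (insert_before(10)): list=[77, 84, 10, 5, 60, 8, 1, 4, 3] cursor@5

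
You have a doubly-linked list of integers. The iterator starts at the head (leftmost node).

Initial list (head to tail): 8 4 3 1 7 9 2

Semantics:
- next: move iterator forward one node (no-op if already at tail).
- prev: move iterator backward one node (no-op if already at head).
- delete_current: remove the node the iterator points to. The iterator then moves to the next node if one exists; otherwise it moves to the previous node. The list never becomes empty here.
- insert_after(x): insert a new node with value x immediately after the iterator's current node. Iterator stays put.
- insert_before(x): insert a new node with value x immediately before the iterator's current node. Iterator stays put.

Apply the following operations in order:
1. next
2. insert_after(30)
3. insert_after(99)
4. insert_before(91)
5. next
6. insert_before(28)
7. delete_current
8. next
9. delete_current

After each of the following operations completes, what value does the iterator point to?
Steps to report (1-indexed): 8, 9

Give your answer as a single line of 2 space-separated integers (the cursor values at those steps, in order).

Answer: 3 1

Derivation:
After 1 (next): list=[8, 4, 3, 1, 7, 9, 2] cursor@4
After 2 (insert_after(30)): list=[8, 4, 30, 3, 1, 7, 9, 2] cursor@4
After 3 (insert_after(99)): list=[8, 4, 99, 30, 3, 1, 7, 9, 2] cursor@4
After 4 (insert_before(91)): list=[8, 91, 4, 99, 30, 3, 1, 7, 9, 2] cursor@4
After 5 (next): list=[8, 91, 4, 99, 30, 3, 1, 7, 9, 2] cursor@99
After 6 (insert_before(28)): list=[8, 91, 4, 28, 99, 30, 3, 1, 7, 9, 2] cursor@99
After 7 (delete_current): list=[8, 91, 4, 28, 30, 3, 1, 7, 9, 2] cursor@30
After 8 (next): list=[8, 91, 4, 28, 30, 3, 1, 7, 9, 2] cursor@3
After 9 (delete_current): list=[8, 91, 4, 28, 30, 1, 7, 9, 2] cursor@1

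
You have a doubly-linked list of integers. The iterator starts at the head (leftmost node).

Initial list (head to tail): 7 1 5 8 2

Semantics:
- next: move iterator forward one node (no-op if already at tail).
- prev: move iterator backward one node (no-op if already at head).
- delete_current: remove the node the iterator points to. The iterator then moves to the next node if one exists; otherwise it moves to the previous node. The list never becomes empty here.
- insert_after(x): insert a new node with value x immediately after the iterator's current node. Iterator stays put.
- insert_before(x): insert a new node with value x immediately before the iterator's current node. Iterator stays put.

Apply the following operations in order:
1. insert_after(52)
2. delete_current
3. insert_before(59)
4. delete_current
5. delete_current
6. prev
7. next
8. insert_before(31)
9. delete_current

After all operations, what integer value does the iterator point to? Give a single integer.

After 1 (insert_after(52)): list=[7, 52, 1, 5, 8, 2] cursor@7
After 2 (delete_current): list=[52, 1, 5, 8, 2] cursor@52
After 3 (insert_before(59)): list=[59, 52, 1, 5, 8, 2] cursor@52
After 4 (delete_current): list=[59, 1, 5, 8, 2] cursor@1
After 5 (delete_current): list=[59, 5, 8, 2] cursor@5
After 6 (prev): list=[59, 5, 8, 2] cursor@59
After 7 (next): list=[59, 5, 8, 2] cursor@5
After 8 (insert_before(31)): list=[59, 31, 5, 8, 2] cursor@5
After 9 (delete_current): list=[59, 31, 8, 2] cursor@8

Answer: 8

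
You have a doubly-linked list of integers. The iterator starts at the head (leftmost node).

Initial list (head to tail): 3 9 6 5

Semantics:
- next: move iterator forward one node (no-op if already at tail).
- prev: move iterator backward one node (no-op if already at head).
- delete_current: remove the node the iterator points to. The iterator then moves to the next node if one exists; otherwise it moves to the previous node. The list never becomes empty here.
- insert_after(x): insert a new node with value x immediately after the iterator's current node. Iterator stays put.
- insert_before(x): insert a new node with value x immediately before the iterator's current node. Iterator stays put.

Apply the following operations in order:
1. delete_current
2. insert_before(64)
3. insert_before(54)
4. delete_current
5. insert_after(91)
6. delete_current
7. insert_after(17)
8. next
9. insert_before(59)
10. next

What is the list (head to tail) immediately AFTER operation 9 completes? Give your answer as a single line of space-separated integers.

Answer: 64 54 91 59 17 5

Derivation:
After 1 (delete_current): list=[9, 6, 5] cursor@9
After 2 (insert_before(64)): list=[64, 9, 6, 5] cursor@9
After 3 (insert_before(54)): list=[64, 54, 9, 6, 5] cursor@9
After 4 (delete_current): list=[64, 54, 6, 5] cursor@6
After 5 (insert_after(91)): list=[64, 54, 6, 91, 5] cursor@6
After 6 (delete_current): list=[64, 54, 91, 5] cursor@91
After 7 (insert_after(17)): list=[64, 54, 91, 17, 5] cursor@91
After 8 (next): list=[64, 54, 91, 17, 5] cursor@17
After 9 (insert_before(59)): list=[64, 54, 91, 59, 17, 5] cursor@17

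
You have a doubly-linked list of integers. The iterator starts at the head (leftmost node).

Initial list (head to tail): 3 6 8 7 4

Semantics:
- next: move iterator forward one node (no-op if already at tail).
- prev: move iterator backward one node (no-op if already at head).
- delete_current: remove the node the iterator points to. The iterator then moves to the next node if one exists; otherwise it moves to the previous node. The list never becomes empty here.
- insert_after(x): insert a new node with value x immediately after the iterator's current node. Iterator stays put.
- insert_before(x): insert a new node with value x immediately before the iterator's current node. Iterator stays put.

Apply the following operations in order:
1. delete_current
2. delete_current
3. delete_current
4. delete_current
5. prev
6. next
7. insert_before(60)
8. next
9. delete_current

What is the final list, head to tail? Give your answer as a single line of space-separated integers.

After 1 (delete_current): list=[6, 8, 7, 4] cursor@6
After 2 (delete_current): list=[8, 7, 4] cursor@8
After 3 (delete_current): list=[7, 4] cursor@7
After 4 (delete_current): list=[4] cursor@4
After 5 (prev): list=[4] cursor@4
After 6 (next): list=[4] cursor@4
After 7 (insert_before(60)): list=[60, 4] cursor@4
After 8 (next): list=[60, 4] cursor@4
After 9 (delete_current): list=[60] cursor@60

Answer: 60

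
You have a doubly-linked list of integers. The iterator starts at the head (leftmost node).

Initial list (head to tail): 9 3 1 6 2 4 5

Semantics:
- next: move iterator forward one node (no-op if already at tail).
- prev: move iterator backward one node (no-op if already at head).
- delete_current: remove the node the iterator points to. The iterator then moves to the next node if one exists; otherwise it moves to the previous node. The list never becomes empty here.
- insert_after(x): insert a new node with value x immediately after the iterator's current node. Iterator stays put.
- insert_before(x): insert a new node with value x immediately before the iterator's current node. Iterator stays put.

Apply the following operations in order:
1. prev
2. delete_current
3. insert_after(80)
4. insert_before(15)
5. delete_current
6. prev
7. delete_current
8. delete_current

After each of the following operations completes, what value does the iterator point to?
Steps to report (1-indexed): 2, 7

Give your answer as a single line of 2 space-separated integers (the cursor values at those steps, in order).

Answer: 3 80

Derivation:
After 1 (prev): list=[9, 3, 1, 6, 2, 4, 5] cursor@9
After 2 (delete_current): list=[3, 1, 6, 2, 4, 5] cursor@3
After 3 (insert_after(80)): list=[3, 80, 1, 6, 2, 4, 5] cursor@3
After 4 (insert_before(15)): list=[15, 3, 80, 1, 6, 2, 4, 5] cursor@3
After 5 (delete_current): list=[15, 80, 1, 6, 2, 4, 5] cursor@80
After 6 (prev): list=[15, 80, 1, 6, 2, 4, 5] cursor@15
After 7 (delete_current): list=[80, 1, 6, 2, 4, 5] cursor@80
After 8 (delete_current): list=[1, 6, 2, 4, 5] cursor@1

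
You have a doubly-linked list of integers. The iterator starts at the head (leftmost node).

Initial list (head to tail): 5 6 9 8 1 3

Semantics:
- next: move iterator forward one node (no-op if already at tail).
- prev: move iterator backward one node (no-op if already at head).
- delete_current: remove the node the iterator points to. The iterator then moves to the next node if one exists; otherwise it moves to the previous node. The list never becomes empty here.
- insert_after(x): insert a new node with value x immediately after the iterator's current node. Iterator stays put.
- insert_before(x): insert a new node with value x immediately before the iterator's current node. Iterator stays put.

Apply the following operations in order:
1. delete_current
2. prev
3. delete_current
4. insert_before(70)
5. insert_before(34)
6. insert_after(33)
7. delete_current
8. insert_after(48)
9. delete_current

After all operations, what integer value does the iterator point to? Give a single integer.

After 1 (delete_current): list=[6, 9, 8, 1, 3] cursor@6
After 2 (prev): list=[6, 9, 8, 1, 3] cursor@6
After 3 (delete_current): list=[9, 8, 1, 3] cursor@9
After 4 (insert_before(70)): list=[70, 9, 8, 1, 3] cursor@9
After 5 (insert_before(34)): list=[70, 34, 9, 8, 1, 3] cursor@9
After 6 (insert_after(33)): list=[70, 34, 9, 33, 8, 1, 3] cursor@9
After 7 (delete_current): list=[70, 34, 33, 8, 1, 3] cursor@33
After 8 (insert_after(48)): list=[70, 34, 33, 48, 8, 1, 3] cursor@33
After 9 (delete_current): list=[70, 34, 48, 8, 1, 3] cursor@48

Answer: 48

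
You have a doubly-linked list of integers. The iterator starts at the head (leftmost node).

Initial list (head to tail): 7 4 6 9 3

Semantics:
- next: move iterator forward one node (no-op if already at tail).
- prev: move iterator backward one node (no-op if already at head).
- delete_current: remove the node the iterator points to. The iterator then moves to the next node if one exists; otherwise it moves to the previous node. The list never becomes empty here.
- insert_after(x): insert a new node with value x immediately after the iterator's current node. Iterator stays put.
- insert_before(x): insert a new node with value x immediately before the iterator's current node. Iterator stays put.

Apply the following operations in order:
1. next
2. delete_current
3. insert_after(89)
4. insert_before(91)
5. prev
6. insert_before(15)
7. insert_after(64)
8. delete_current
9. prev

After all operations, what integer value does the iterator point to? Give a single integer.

Answer: 15

Derivation:
After 1 (next): list=[7, 4, 6, 9, 3] cursor@4
After 2 (delete_current): list=[7, 6, 9, 3] cursor@6
After 3 (insert_after(89)): list=[7, 6, 89, 9, 3] cursor@6
After 4 (insert_before(91)): list=[7, 91, 6, 89, 9, 3] cursor@6
After 5 (prev): list=[7, 91, 6, 89, 9, 3] cursor@91
After 6 (insert_before(15)): list=[7, 15, 91, 6, 89, 9, 3] cursor@91
After 7 (insert_after(64)): list=[7, 15, 91, 64, 6, 89, 9, 3] cursor@91
After 8 (delete_current): list=[7, 15, 64, 6, 89, 9, 3] cursor@64
After 9 (prev): list=[7, 15, 64, 6, 89, 9, 3] cursor@15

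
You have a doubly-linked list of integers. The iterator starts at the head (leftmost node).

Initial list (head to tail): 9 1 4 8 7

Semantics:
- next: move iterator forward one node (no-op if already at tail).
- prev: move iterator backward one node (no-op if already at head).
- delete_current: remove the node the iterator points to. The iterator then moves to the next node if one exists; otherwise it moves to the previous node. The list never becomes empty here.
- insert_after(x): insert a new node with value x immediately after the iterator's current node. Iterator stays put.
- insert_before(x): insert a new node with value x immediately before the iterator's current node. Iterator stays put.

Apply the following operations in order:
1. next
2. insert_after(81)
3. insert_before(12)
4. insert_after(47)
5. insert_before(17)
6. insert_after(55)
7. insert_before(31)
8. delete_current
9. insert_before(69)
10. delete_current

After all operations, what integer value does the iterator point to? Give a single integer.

After 1 (next): list=[9, 1, 4, 8, 7] cursor@1
After 2 (insert_after(81)): list=[9, 1, 81, 4, 8, 7] cursor@1
After 3 (insert_before(12)): list=[9, 12, 1, 81, 4, 8, 7] cursor@1
After 4 (insert_after(47)): list=[9, 12, 1, 47, 81, 4, 8, 7] cursor@1
After 5 (insert_before(17)): list=[9, 12, 17, 1, 47, 81, 4, 8, 7] cursor@1
After 6 (insert_after(55)): list=[9, 12, 17, 1, 55, 47, 81, 4, 8, 7] cursor@1
After 7 (insert_before(31)): list=[9, 12, 17, 31, 1, 55, 47, 81, 4, 8, 7] cursor@1
After 8 (delete_current): list=[9, 12, 17, 31, 55, 47, 81, 4, 8, 7] cursor@55
After 9 (insert_before(69)): list=[9, 12, 17, 31, 69, 55, 47, 81, 4, 8, 7] cursor@55
After 10 (delete_current): list=[9, 12, 17, 31, 69, 47, 81, 4, 8, 7] cursor@47

Answer: 47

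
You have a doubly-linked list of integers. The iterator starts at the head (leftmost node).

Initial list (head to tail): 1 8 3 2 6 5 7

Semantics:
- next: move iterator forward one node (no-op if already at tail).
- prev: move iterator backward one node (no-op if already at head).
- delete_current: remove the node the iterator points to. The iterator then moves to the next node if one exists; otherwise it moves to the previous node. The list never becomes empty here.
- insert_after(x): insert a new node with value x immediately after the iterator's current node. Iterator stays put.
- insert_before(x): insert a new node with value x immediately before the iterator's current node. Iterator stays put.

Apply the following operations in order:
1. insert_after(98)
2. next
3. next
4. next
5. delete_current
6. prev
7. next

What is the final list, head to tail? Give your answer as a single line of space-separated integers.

After 1 (insert_after(98)): list=[1, 98, 8, 3, 2, 6, 5, 7] cursor@1
After 2 (next): list=[1, 98, 8, 3, 2, 6, 5, 7] cursor@98
After 3 (next): list=[1, 98, 8, 3, 2, 6, 5, 7] cursor@8
After 4 (next): list=[1, 98, 8, 3, 2, 6, 5, 7] cursor@3
After 5 (delete_current): list=[1, 98, 8, 2, 6, 5, 7] cursor@2
After 6 (prev): list=[1, 98, 8, 2, 6, 5, 7] cursor@8
After 7 (next): list=[1, 98, 8, 2, 6, 5, 7] cursor@2

Answer: 1 98 8 2 6 5 7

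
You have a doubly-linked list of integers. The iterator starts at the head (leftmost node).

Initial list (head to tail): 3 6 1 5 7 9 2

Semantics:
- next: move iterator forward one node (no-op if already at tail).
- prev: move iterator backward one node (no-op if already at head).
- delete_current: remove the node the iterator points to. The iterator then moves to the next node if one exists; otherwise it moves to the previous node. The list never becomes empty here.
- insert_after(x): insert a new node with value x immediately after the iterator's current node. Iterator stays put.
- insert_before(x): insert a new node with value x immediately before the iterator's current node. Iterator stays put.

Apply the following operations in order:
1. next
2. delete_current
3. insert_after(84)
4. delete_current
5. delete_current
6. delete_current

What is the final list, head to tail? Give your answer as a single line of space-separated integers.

Answer: 3 7 9 2

Derivation:
After 1 (next): list=[3, 6, 1, 5, 7, 9, 2] cursor@6
After 2 (delete_current): list=[3, 1, 5, 7, 9, 2] cursor@1
After 3 (insert_after(84)): list=[3, 1, 84, 5, 7, 9, 2] cursor@1
After 4 (delete_current): list=[3, 84, 5, 7, 9, 2] cursor@84
After 5 (delete_current): list=[3, 5, 7, 9, 2] cursor@5
After 6 (delete_current): list=[3, 7, 9, 2] cursor@7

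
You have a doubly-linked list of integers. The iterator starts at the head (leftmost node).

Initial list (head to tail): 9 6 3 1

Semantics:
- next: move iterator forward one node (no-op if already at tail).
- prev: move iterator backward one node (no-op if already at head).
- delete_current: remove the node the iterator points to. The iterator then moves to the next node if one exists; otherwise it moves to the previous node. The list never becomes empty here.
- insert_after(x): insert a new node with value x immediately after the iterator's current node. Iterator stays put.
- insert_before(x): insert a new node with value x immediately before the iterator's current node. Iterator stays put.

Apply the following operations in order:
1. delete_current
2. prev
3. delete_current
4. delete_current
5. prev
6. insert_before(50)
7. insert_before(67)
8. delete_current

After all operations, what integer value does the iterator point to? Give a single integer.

Answer: 67

Derivation:
After 1 (delete_current): list=[6, 3, 1] cursor@6
After 2 (prev): list=[6, 3, 1] cursor@6
After 3 (delete_current): list=[3, 1] cursor@3
After 4 (delete_current): list=[1] cursor@1
After 5 (prev): list=[1] cursor@1
After 6 (insert_before(50)): list=[50, 1] cursor@1
After 7 (insert_before(67)): list=[50, 67, 1] cursor@1
After 8 (delete_current): list=[50, 67] cursor@67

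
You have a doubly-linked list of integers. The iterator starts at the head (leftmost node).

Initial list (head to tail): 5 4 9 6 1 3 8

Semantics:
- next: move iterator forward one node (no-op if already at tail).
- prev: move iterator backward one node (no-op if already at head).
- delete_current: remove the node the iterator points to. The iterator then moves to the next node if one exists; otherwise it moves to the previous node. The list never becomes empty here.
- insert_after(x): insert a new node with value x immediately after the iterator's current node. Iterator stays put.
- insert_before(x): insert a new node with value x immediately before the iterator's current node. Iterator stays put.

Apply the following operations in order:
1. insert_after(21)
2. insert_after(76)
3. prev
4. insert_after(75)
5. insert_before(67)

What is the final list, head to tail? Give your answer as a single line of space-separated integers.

Answer: 67 5 75 76 21 4 9 6 1 3 8

Derivation:
After 1 (insert_after(21)): list=[5, 21, 4, 9, 6, 1, 3, 8] cursor@5
After 2 (insert_after(76)): list=[5, 76, 21, 4, 9, 6, 1, 3, 8] cursor@5
After 3 (prev): list=[5, 76, 21, 4, 9, 6, 1, 3, 8] cursor@5
After 4 (insert_after(75)): list=[5, 75, 76, 21, 4, 9, 6, 1, 3, 8] cursor@5
After 5 (insert_before(67)): list=[67, 5, 75, 76, 21, 4, 9, 6, 1, 3, 8] cursor@5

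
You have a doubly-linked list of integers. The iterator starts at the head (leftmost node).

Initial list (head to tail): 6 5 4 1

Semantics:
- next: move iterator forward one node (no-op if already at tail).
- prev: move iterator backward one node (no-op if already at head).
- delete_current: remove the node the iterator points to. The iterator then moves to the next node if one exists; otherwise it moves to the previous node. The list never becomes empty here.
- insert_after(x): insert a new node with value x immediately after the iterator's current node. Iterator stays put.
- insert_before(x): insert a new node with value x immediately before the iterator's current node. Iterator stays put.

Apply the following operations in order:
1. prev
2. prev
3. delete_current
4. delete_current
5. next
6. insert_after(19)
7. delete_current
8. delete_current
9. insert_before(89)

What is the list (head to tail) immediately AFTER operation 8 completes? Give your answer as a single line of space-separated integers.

After 1 (prev): list=[6, 5, 4, 1] cursor@6
After 2 (prev): list=[6, 5, 4, 1] cursor@6
After 3 (delete_current): list=[5, 4, 1] cursor@5
After 4 (delete_current): list=[4, 1] cursor@4
After 5 (next): list=[4, 1] cursor@1
After 6 (insert_after(19)): list=[4, 1, 19] cursor@1
After 7 (delete_current): list=[4, 19] cursor@19
After 8 (delete_current): list=[4] cursor@4

Answer: 4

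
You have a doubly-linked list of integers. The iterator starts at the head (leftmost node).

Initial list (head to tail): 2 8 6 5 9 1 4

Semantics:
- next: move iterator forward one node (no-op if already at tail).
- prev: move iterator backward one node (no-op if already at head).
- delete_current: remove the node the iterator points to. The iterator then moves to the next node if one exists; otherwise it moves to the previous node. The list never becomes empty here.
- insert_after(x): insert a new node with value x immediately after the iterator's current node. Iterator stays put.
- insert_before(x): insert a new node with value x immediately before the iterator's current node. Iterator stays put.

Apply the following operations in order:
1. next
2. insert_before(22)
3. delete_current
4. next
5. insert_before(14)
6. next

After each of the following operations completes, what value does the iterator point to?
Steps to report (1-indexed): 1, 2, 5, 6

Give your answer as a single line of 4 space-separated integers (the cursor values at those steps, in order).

Answer: 8 8 5 9

Derivation:
After 1 (next): list=[2, 8, 6, 5, 9, 1, 4] cursor@8
After 2 (insert_before(22)): list=[2, 22, 8, 6, 5, 9, 1, 4] cursor@8
After 3 (delete_current): list=[2, 22, 6, 5, 9, 1, 4] cursor@6
After 4 (next): list=[2, 22, 6, 5, 9, 1, 4] cursor@5
After 5 (insert_before(14)): list=[2, 22, 6, 14, 5, 9, 1, 4] cursor@5
After 6 (next): list=[2, 22, 6, 14, 5, 9, 1, 4] cursor@9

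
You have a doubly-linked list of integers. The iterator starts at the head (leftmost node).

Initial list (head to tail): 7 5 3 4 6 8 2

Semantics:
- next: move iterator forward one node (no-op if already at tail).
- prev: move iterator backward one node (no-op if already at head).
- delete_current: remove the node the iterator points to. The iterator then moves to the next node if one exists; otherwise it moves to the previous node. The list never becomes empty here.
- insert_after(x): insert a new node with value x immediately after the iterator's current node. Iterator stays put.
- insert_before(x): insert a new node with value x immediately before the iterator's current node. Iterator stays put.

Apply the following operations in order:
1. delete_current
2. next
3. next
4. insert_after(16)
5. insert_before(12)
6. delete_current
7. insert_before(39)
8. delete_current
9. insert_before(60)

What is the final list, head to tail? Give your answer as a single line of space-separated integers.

After 1 (delete_current): list=[5, 3, 4, 6, 8, 2] cursor@5
After 2 (next): list=[5, 3, 4, 6, 8, 2] cursor@3
After 3 (next): list=[5, 3, 4, 6, 8, 2] cursor@4
After 4 (insert_after(16)): list=[5, 3, 4, 16, 6, 8, 2] cursor@4
After 5 (insert_before(12)): list=[5, 3, 12, 4, 16, 6, 8, 2] cursor@4
After 6 (delete_current): list=[5, 3, 12, 16, 6, 8, 2] cursor@16
After 7 (insert_before(39)): list=[5, 3, 12, 39, 16, 6, 8, 2] cursor@16
After 8 (delete_current): list=[5, 3, 12, 39, 6, 8, 2] cursor@6
After 9 (insert_before(60)): list=[5, 3, 12, 39, 60, 6, 8, 2] cursor@6

Answer: 5 3 12 39 60 6 8 2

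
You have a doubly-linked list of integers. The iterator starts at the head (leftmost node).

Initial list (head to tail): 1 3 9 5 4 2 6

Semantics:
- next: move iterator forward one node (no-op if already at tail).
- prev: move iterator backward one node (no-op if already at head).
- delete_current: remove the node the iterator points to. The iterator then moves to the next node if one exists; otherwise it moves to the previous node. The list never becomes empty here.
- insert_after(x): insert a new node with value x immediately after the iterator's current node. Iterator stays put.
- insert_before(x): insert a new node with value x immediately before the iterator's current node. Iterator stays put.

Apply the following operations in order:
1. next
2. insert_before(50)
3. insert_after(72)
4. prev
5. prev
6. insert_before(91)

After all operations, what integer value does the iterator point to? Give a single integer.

Answer: 1

Derivation:
After 1 (next): list=[1, 3, 9, 5, 4, 2, 6] cursor@3
After 2 (insert_before(50)): list=[1, 50, 3, 9, 5, 4, 2, 6] cursor@3
After 3 (insert_after(72)): list=[1, 50, 3, 72, 9, 5, 4, 2, 6] cursor@3
After 4 (prev): list=[1, 50, 3, 72, 9, 5, 4, 2, 6] cursor@50
After 5 (prev): list=[1, 50, 3, 72, 9, 5, 4, 2, 6] cursor@1
After 6 (insert_before(91)): list=[91, 1, 50, 3, 72, 9, 5, 4, 2, 6] cursor@1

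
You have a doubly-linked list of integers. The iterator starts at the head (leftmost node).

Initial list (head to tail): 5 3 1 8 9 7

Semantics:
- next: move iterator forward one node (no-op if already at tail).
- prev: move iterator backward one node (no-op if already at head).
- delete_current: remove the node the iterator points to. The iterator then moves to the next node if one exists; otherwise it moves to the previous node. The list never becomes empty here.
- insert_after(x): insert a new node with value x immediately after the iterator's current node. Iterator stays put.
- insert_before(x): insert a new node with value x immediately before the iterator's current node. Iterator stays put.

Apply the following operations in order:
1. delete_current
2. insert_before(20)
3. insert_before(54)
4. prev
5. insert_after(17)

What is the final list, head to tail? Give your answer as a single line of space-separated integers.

Answer: 20 54 17 3 1 8 9 7

Derivation:
After 1 (delete_current): list=[3, 1, 8, 9, 7] cursor@3
After 2 (insert_before(20)): list=[20, 3, 1, 8, 9, 7] cursor@3
After 3 (insert_before(54)): list=[20, 54, 3, 1, 8, 9, 7] cursor@3
After 4 (prev): list=[20, 54, 3, 1, 8, 9, 7] cursor@54
After 5 (insert_after(17)): list=[20, 54, 17, 3, 1, 8, 9, 7] cursor@54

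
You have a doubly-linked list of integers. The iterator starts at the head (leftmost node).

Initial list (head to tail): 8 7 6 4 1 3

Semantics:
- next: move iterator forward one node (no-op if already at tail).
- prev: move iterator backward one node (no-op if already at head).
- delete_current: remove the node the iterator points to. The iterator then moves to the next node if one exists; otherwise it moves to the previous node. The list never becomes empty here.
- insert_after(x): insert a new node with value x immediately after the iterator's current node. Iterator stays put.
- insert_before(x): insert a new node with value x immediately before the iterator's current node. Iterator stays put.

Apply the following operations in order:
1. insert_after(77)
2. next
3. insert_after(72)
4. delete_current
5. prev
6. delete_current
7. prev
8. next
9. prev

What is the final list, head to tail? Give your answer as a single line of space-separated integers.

After 1 (insert_after(77)): list=[8, 77, 7, 6, 4, 1, 3] cursor@8
After 2 (next): list=[8, 77, 7, 6, 4, 1, 3] cursor@77
After 3 (insert_after(72)): list=[8, 77, 72, 7, 6, 4, 1, 3] cursor@77
After 4 (delete_current): list=[8, 72, 7, 6, 4, 1, 3] cursor@72
After 5 (prev): list=[8, 72, 7, 6, 4, 1, 3] cursor@8
After 6 (delete_current): list=[72, 7, 6, 4, 1, 3] cursor@72
After 7 (prev): list=[72, 7, 6, 4, 1, 3] cursor@72
After 8 (next): list=[72, 7, 6, 4, 1, 3] cursor@7
After 9 (prev): list=[72, 7, 6, 4, 1, 3] cursor@72

Answer: 72 7 6 4 1 3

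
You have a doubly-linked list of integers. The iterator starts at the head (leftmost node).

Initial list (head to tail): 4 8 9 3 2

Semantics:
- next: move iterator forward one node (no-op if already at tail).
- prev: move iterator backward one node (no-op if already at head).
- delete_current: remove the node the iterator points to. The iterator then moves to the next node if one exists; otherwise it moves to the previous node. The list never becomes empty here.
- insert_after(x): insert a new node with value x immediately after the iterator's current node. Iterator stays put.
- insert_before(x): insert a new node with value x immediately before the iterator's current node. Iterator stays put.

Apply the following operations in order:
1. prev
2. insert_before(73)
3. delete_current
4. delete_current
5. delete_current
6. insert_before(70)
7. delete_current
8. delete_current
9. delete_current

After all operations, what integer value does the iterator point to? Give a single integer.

Answer: 73

Derivation:
After 1 (prev): list=[4, 8, 9, 3, 2] cursor@4
After 2 (insert_before(73)): list=[73, 4, 8, 9, 3, 2] cursor@4
After 3 (delete_current): list=[73, 8, 9, 3, 2] cursor@8
After 4 (delete_current): list=[73, 9, 3, 2] cursor@9
After 5 (delete_current): list=[73, 3, 2] cursor@3
After 6 (insert_before(70)): list=[73, 70, 3, 2] cursor@3
After 7 (delete_current): list=[73, 70, 2] cursor@2
After 8 (delete_current): list=[73, 70] cursor@70
After 9 (delete_current): list=[73] cursor@73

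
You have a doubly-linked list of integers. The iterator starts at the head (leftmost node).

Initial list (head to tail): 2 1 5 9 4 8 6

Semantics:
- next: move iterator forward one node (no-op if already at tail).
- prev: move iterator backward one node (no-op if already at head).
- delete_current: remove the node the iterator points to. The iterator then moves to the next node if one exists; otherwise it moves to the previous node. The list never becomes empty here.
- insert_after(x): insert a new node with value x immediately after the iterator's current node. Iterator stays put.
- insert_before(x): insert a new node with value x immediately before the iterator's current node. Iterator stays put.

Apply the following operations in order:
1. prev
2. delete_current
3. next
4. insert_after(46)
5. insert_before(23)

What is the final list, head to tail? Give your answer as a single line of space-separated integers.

After 1 (prev): list=[2, 1, 5, 9, 4, 8, 6] cursor@2
After 2 (delete_current): list=[1, 5, 9, 4, 8, 6] cursor@1
After 3 (next): list=[1, 5, 9, 4, 8, 6] cursor@5
After 4 (insert_after(46)): list=[1, 5, 46, 9, 4, 8, 6] cursor@5
After 5 (insert_before(23)): list=[1, 23, 5, 46, 9, 4, 8, 6] cursor@5

Answer: 1 23 5 46 9 4 8 6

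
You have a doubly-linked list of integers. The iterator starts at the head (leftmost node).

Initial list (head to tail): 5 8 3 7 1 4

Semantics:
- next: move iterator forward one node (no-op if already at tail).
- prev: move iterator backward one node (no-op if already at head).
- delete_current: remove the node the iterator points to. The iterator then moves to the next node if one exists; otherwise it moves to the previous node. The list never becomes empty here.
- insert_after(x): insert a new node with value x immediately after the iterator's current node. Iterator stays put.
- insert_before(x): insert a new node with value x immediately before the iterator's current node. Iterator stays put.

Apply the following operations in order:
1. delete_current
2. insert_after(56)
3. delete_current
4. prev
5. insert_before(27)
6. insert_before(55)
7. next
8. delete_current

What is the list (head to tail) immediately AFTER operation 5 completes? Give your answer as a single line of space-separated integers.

Answer: 27 56 3 7 1 4

Derivation:
After 1 (delete_current): list=[8, 3, 7, 1, 4] cursor@8
After 2 (insert_after(56)): list=[8, 56, 3, 7, 1, 4] cursor@8
After 3 (delete_current): list=[56, 3, 7, 1, 4] cursor@56
After 4 (prev): list=[56, 3, 7, 1, 4] cursor@56
After 5 (insert_before(27)): list=[27, 56, 3, 7, 1, 4] cursor@56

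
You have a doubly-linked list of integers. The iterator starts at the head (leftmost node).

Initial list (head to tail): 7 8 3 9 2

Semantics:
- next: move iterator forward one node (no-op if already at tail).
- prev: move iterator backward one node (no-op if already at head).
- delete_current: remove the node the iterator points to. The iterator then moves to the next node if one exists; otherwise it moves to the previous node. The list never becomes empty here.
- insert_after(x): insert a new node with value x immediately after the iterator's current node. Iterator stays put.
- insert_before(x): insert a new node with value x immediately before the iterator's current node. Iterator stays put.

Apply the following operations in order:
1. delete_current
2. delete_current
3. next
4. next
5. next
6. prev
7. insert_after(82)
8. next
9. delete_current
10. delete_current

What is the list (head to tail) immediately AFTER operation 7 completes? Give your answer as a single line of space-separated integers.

After 1 (delete_current): list=[8, 3, 9, 2] cursor@8
After 2 (delete_current): list=[3, 9, 2] cursor@3
After 3 (next): list=[3, 9, 2] cursor@9
After 4 (next): list=[3, 9, 2] cursor@2
After 5 (next): list=[3, 9, 2] cursor@2
After 6 (prev): list=[3, 9, 2] cursor@9
After 7 (insert_after(82)): list=[3, 9, 82, 2] cursor@9

Answer: 3 9 82 2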